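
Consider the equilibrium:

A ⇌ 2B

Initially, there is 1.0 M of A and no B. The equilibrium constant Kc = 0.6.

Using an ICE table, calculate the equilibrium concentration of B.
[B] = 0.639 M

ICE: [A] = 1.0 − x, [B] = 2x.
Kc = (2x)²/(1.0 − x) = 0.6 ⇒ 4x² + 0.6x − 0.6 = 0.
x = (−0.6 + √(0.6² + 4·4·0.6))/(2·4) = (−0.6 + √9.96)/8 = 0.31949.
[B] = 2x = 0.639 M.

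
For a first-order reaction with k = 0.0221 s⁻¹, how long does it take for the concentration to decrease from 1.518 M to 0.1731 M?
98.25 s

From ln[A] = ln[A]₀ - k·t: t = ln([A]₀/[A])/k = ln(1.518/0.1731)/0.0221 = ln(8.7695)/0.0221 = 2.1713/0.0221 = 98.25 s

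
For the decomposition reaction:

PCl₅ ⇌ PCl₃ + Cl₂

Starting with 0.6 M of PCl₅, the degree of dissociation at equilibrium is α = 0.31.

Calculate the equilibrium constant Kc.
K_c = 0.0836

x = α·[A]₀ = 0.31 × 0.6 = 0.186 M dissociated.
At eq: [PCl₅] = 0.6 − 0.186 = 0.414 M; [PCl₃] = [Cl₂] = x = 0.186 M.
Kc = [PCl₃][Cl₂]/[PCl₅] = (0.186)²/0.414 = 0.08357.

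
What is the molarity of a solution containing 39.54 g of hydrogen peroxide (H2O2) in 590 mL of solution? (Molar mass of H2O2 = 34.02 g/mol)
Moles of H2O2 = 39.54 g ÷ 34.02 g/mol = 1.16226 mol
Volume = 590 mL = 0.59 L
Molarity = 1.16226 mol ÷ 0.59 L = 1.97 M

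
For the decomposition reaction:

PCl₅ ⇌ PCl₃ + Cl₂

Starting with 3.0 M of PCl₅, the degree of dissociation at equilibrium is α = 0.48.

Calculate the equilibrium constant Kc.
K_c = 1.3292

x = α·[A]₀ = 0.48 × 3.0 = 1.44 M dissociated.
At eq: [PCl₅] = 3.0 − 1.44 = 1.56 M; [PCl₃] = [Cl₂] = x = 1.44 M.
Kc = [PCl₃][Cl₂]/[PCl₅] = (1.44)²/1.56 = 1.329.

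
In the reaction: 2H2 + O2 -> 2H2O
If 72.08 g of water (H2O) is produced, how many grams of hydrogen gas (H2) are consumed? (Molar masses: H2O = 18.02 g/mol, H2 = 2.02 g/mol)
Moles of H2O = 72.08 g ÷ 18.02 g/mol = 4 mol
Mole ratio: 2 mol H2 / 2 mol H2O
Moles of H2 = 4 × (2/2) = 4 mol
Mass of H2 = 4 mol × 2.02 g/mol = 8.08 g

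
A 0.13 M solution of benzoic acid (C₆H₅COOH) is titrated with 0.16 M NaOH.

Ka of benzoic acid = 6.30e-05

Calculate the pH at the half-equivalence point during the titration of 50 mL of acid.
pH = pKa = 4.20

At the half-equivalence point, [HA] = [A⁻], so by Henderson–Hasselbalch pH = pKa + log(1) = pKa.
pKa = −log(6.30e-05) = 4.20.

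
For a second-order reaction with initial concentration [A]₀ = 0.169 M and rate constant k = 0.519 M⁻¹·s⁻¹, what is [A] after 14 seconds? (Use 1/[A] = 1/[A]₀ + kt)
0.0759 M

1/[A] = 1/[A]₀ + k·t = 1/0.169 + (0.519)·(14) = 5.9172 + 7.2660 = 13.1832
[A] = 1/13.1832 = 0.0759 M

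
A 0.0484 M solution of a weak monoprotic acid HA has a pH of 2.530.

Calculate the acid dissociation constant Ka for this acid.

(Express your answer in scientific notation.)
K_a = 1.92e-04

[H⁺] = 10^(−pH) = 10^(−2.530) = 2.951e-03 M. For HA ⇌ H⁺ + A⁻, Ka = x²/(C − x) = (2.951e-03)²/(0.0484 − 2.951e-03) = 1.92e-04.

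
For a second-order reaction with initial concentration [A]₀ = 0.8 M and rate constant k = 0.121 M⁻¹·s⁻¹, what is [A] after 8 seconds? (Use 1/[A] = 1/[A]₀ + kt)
0.4509 M

1/[A] = 1/[A]₀ + k·t = 1/0.8 + (0.121)·(8) = 1.2500 + 0.9680 = 2.2180
[A] = 1/2.2180 = 0.4509 M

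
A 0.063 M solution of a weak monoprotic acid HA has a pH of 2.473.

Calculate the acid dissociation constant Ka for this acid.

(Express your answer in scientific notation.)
K_a = 1.90e-04

[H⁺] = 10^(−pH) = 10^(−2.473) = 3.365e-03 M. For HA ⇌ H⁺ + A⁻, Ka = x²/(C − x) = (3.365e-03)²/(0.063 − 3.365e-03) = 1.90e-04.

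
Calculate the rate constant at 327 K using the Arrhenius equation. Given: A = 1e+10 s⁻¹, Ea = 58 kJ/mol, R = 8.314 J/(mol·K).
5.43e+00 s⁻¹

k = A·exp(-Ea/(R·T)) = 1e+10·exp(-58000/(8.314·327)) = 1e+10·exp(-21.3339) = 1e+10·5.4301e-10 = 5.43e+00 s⁻¹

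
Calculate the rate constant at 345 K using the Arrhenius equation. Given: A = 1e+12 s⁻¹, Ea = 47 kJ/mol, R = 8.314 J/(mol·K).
7.65e+04 s⁻¹

k = A·exp(-Ea/(R·T)) = 1e+12·exp(-47000/(8.314·345)) = 1e+12·exp(-16.3858) = 1e+12·7.6510e-08 = 7.65e+04 s⁻¹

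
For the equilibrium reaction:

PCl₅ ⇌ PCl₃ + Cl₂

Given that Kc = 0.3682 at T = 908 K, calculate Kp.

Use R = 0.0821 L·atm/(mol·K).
K_p = 27.4481

Δn = (moles gaseous products) − (moles gaseous reactants) = 1
T = 908 K; RT = 0.0821 × 908 = 74.5468
Kp = Kc·(RT)^Δn = 0.3682 × (74.5468)^1 = 0.3682 × 74.5468 = 27.4481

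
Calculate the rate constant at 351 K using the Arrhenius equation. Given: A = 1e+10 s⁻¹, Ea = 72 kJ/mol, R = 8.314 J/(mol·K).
1.93e-01 s⁻¹

k = A·exp(-Ea/(R·T)) = 1e+10·exp(-72000/(8.314·351)) = 1e+10·exp(-24.6726) = 1e+10·1.9267e-11 = 1.93e-01 s⁻¹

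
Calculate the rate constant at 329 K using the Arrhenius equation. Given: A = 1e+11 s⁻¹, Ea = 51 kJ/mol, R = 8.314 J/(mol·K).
7.99e+02 s⁻¹

k = A·exp(-Ea/(R·T)) = 1e+11·exp(-51000/(8.314·329)) = 1e+11·exp(-18.6451) = 1e+11·7.9900e-09 = 7.99e+02 s⁻¹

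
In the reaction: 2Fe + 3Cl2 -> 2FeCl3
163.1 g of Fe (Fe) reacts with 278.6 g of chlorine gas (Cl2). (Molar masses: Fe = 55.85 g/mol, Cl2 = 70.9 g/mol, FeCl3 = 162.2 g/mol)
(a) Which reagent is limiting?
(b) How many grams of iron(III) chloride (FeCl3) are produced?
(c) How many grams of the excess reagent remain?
(a) Cl2, (b) 424.9 g, (c) 16.79 g

Moles of Fe = 163.1 g ÷ 55.85 g/mol = 2.92032 mol
Moles of Cl2 = 278.6 g ÷ 70.9 g/mol = 3.92948 mol
Moles ÷ coefficient: Fe: 2.92032/2 = 1.46, Cl2: 3.92948/3 = 1.31
(a) Cl2 has the smaller value, so Cl2 is the limiting reagent.
(b) Moles of FeCl3 = 3.92948 mol Cl2 × (2/3) = 2.61965 mol; mass = 2.61965 mol × 162.2 g/mol = 424.9 g
(c) Fe consumed = 3.92948 × (2/3) = 2.61965 mol; remaining = 2.92032 − 2.61965 = 0.30067 mol; mass = 0.30067 mol × 55.85 g/mol = 16.79 g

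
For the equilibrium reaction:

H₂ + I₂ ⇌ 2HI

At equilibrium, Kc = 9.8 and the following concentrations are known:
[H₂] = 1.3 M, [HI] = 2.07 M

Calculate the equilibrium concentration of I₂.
[I₂] = 0.3363 M

Kc = ([HI]^2) / ([H₂] × [I₂]) = 9.8
[I₂]^1 = (product terms)/(Kc · other reactant terms) = 4.2849 / (9.8 · 1.3) = 0.33633
[I₂] = 0.3363 M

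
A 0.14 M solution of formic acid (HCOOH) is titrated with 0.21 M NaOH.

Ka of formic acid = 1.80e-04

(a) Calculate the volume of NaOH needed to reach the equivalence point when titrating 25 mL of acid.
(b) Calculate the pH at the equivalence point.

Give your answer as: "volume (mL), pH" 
V = 16.7 mL, pH = 8.33

(a) At equivalence: moles acid = moles base.
moles acid = 0.14 × 0.025 = 0.0035 mol; V_NaOH = 0.0035/0.21 = 0.01667 L = 16.7 mL.
(b) At equivalence, all acid → conjugate base A⁻ at [A⁻] = 0.0035/0.04167 = 0.084 M.
Kb = Kw/Ka = 1.0e-14/1.80e-04 = 5.556e-11; [OH⁻] = √(Kb·[A⁻]) = 2.160e-06; pOH = 5.67; pH = 14 − pOH = 8.33.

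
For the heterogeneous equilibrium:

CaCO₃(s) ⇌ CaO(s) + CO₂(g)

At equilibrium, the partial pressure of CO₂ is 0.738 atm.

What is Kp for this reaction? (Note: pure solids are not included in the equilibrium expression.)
K_p = 0.738

Solids (CaCO₃, CaO) have activity 1 and are excluded.
Kp = P(CO₂) = 0.738.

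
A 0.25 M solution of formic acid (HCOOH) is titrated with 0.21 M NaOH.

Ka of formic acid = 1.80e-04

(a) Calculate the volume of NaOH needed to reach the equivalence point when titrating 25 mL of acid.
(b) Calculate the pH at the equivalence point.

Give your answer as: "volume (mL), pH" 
V = 29.8 mL, pH = 8.40

(a) At equivalence: moles acid = moles base.
moles acid = 0.25 × 0.025 = 0.00625 mol; V_NaOH = 0.00625/0.21 = 0.02976 L = 29.8 mL.
(b) At equivalence, all acid → conjugate base A⁻ at [A⁻] = 0.00625/0.05476 = 0.1141 M.
Kb = Kw/Ka = 1.0e-14/1.80e-04 = 5.556e-11; [OH⁻] = √(Kb·[A⁻]) = 2.518e-06; pOH = 5.60; pH = 14 − pOH = 8.40.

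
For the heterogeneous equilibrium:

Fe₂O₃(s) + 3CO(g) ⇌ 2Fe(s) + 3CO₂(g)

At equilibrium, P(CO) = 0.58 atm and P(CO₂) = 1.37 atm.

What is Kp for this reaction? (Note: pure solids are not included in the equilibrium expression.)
K_p = 13.179

Solids (Fe₂O₃, Fe) are excluded.
Kp = P(CO₂)³/P(CO)³ = (1.37)³/(0.58)³ = 2.571/0.1951 = 13.179.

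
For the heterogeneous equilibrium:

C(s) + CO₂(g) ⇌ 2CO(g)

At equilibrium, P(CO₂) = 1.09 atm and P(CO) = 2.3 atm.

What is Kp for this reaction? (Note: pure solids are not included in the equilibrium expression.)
K_p = 4.853

Solid C is excluded.
Kp = P(CO)²/P(CO₂) = (2.3)²/1.09 = 5.29/1.09 = 4.853.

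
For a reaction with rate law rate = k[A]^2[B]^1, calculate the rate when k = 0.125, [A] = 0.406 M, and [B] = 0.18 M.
0.003709 M/s

rate = k·[A]^2·[B]^1 = 0.125·(0.406)^2·(0.18)^1 = 0.125·0.164836·0.18 = 0.003709 M/s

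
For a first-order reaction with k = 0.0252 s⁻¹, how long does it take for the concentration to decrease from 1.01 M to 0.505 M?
27.51 s

From ln[A] = ln[A]₀ - k·t: t = ln([A]₀/[A])/k = ln(1.01/0.505)/0.0252 = ln(2.0000)/0.0252 = 0.6931/0.0252 = 27.51 s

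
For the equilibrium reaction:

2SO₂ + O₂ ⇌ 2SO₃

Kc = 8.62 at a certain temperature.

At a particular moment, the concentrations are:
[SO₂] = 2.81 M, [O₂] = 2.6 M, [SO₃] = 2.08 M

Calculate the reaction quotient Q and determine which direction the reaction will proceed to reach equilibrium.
Q = 0.211, Q < K, reaction proceeds forward (toward products)

Q = ([SO₃]^2) / ([SO₂]^2 × [O₂])
  = ((2.08)^2) / ((2.81)^2·(2.6)) = 4.3264/20.53 = 0.2107
Since Q = 0.2107 < Kc = 8.62, the reaction proceeds forward (toward products) to reach equilibrium.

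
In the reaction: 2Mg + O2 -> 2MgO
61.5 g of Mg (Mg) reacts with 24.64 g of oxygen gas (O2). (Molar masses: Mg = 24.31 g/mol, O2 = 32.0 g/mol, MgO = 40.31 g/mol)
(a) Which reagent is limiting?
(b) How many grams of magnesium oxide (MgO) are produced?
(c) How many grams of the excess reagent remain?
(a) O2, (b) 62.08 g, (c) 24.06 g

Moles of Mg = 61.5 g ÷ 24.31 g/mol = 2.52982 mol
Moles of O2 = 24.64 g ÷ 32.0 g/mol = 0.77 mol
Moles ÷ coefficient: Mg: 2.52982/2 = 1.265, O2: 0.77/1 = 0.77
(a) O2 has the smaller value, so O2 is the limiting reagent.
(b) Moles of MgO = 0.77 mol O2 × (2/1) = 1.54 mol; mass = 1.54 mol × 40.31 g/mol = 62.08 g
(c) Mg consumed = 0.77 × (2/1) = 1.54 mol; remaining = 2.52982 − 1.54 = 0.989823 mol; mass = 0.989823 mol × 24.31 g/mol = 24.06 g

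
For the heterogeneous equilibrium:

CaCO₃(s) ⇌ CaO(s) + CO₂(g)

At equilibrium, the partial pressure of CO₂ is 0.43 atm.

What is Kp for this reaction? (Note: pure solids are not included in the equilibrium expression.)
K_p = 0.43

Solids (CaCO₃, CaO) have activity 1 and are excluded.
Kp = P(CO₂) = 0.43.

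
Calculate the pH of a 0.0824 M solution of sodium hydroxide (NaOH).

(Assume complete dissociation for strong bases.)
pH = 12.92

[OH⁻] = 0.0824 M for strong base. pOH = -log[OH⁻] = 1.08, pH = 14 - pOH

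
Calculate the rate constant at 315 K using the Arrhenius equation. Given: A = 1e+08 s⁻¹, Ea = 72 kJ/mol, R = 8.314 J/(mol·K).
1.15e-04 s⁻¹

k = A·exp(-Ea/(R·T)) = 1e+08·exp(-72000/(8.314·315)) = 1e+08·exp(-27.4924) = 1e+08·1.1487e-12 = 1.15e-04 s⁻¹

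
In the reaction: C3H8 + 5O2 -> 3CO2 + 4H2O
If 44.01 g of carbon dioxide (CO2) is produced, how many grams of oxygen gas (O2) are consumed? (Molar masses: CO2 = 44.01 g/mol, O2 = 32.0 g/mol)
Moles of CO2 = 44.01 g ÷ 44.01 g/mol = 1 mol
Mole ratio: 5 mol O2 / 3 mol CO2
Moles of O2 = 1 × (5/3) = 1.66667 mol
Mass of O2 = 1.66667 mol × 32.0 g/mol = 53.33 g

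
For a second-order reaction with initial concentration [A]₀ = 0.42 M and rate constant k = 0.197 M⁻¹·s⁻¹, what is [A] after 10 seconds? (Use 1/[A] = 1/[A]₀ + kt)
0.2298 M

1/[A] = 1/[A]₀ + k·t = 1/0.42 + (0.197)·(10) = 2.3810 + 1.9700 = 4.3510
[A] = 1/4.3510 = 0.2298 M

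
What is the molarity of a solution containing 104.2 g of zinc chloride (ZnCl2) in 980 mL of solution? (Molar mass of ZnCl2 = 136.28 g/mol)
Moles of ZnCl2 = 104.2 g ÷ 136.28 g/mol = 0.764602 mol
Volume = 980 mL = 0.98 L
Molarity = 0.764602 mol ÷ 0.98 L = 0.7802 M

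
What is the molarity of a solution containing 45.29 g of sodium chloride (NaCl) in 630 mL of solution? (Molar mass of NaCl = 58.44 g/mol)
Moles of NaCl = 45.29 g ÷ 58.44 g/mol = 0.774983 mol
Volume = 630 mL = 0.63 L
Molarity = 0.774983 mol ÷ 0.63 L = 1.23 M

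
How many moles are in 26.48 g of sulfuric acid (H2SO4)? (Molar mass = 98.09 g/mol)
Moles = 26.48 g ÷ 98.09 g/mol = 0.27 mol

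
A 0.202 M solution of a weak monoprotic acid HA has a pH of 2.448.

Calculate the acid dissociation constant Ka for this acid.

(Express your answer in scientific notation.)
K_a = 6.40e-05

[H⁺] = 10^(−pH) = 10^(−2.448) = 3.565e-03 M. For HA ⇌ H⁺ + A⁻, Ka = x²/(C − x) = (3.565e-03)²/(0.202 − 3.565e-03) = 6.40e-05.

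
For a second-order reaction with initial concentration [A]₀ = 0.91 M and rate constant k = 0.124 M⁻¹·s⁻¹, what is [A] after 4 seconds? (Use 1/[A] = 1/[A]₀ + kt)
0.6270 M

1/[A] = 1/[A]₀ + k·t = 1/0.91 + (0.124)·(4) = 1.0989 + 0.4960 = 1.5949
[A] = 1/1.5949 = 0.6270 M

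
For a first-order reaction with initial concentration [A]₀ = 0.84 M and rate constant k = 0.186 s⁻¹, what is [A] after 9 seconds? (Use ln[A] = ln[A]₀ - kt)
0.1575 M

ln[A] = ln[A]₀ - k·t = ln(0.84) - (0.186)·(9) = -0.1744 - 1.6740 = -1.8484
[A] = e^(-1.8484) = 0.1575 M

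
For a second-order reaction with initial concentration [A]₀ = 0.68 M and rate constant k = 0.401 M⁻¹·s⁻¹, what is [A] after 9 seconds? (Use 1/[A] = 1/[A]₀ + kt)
0.1969 M

1/[A] = 1/[A]₀ + k·t = 1/0.68 + (0.401)·(9) = 1.4706 + 3.6090 = 5.0796
[A] = 1/5.0796 = 0.1969 M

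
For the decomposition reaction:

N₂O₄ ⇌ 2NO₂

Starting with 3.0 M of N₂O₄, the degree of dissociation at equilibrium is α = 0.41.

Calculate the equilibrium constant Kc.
K_c = 3.4190

x = α·[A]₀ = 0.41 × 3.0 = 1.23 M dissociated.
At eq: [N₂O₄] = 3.0 − 1.23 = 1.77 M; [NO₂] = 2x = 2.46 M.
Kc = [NO₂]²/[N₂O₄] = (2.46)²/1.77 = 3.419.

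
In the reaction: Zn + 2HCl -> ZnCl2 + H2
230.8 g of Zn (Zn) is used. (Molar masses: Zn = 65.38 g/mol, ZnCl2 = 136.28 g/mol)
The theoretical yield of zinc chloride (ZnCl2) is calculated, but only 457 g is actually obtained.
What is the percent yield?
Moles of Zn = 230.8 g ÷ 65.38 g/mol = 3.53013 mol
Mole ratio: 1 mol ZnCl2 / 1 mol Zn
Moles of ZnCl2 = 3.53013 × (1/1) = 3.53013 mol
Theoretical yield = 3.53013 mol × 136.28 g/mol = 481.09 g
Actual yield = 457 g
Percent yield = (457 / 481.09) × 100% = 95.0%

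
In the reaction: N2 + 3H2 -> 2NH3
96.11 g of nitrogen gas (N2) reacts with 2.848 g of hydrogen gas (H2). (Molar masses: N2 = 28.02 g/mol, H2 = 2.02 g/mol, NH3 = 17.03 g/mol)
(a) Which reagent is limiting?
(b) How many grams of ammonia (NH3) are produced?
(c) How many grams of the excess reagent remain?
(a) H2, (b) 16.01 g, (c) 82.94 g

Moles of N2 = 96.11 g ÷ 28.02 g/mol = 3.43005 mol
Moles of H2 = 2.848 g ÷ 2.02 g/mol = 1.4099 mol
Moles ÷ coefficient: N2: 3.43005/1 = 3.43, H2: 1.4099/3 = 0.47
(a) H2 has the smaller value, so H2 is the limiting reagent.
(b) Moles of NH3 = 1.4099 mol H2 × (2/3) = 0.939934 mol; mass = 0.939934 mol × 17.03 g/mol = 16.01 g
(c) N2 consumed = 1.4099 × (1/3) = 0.469967 mol; remaining = 3.43005 − 0.469967 = 2.96008 mol; mass = 2.96008 mol × 28.02 g/mol = 82.94 g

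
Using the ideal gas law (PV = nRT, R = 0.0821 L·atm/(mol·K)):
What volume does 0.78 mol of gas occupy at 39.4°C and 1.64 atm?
T = 39.4°C + 273.15 = 312.55 K
V = nRT/P = (0.78 × 0.0821 × 312.55) / 1.64
V = 12.20 L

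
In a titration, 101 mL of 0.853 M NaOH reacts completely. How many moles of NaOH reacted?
Moles = Molarity × Volume (L)
Moles = 0.853 M × 0.101 L = 0.08615 mol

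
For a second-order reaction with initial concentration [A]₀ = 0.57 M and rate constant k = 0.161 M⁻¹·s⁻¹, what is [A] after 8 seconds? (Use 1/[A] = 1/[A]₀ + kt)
0.3287 M

1/[A] = 1/[A]₀ + k·t = 1/0.57 + (0.161)·(8) = 1.7544 + 1.2880 = 3.0424
[A] = 1/3.0424 = 0.3287 M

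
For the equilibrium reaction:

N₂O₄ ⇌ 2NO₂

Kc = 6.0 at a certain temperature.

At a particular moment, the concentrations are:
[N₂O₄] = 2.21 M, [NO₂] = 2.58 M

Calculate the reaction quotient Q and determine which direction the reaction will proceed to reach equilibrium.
Q = 3.012, Q < K, reaction proceeds forward (toward products)

Q = ([NO₂]^2) / ([N₂O₄])
  = ((2.58)^2) / ((2.21)) = 6.6564/2.21 = 3.012
Since Q = 3.012 < Kc = 6.0, the reaction proceeds forward (toward products) to reach equilibrium.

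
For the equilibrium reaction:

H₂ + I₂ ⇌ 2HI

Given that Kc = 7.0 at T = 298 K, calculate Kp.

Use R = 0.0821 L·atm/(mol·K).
K_p = 7.0000

Δn = (moles gaseous products) − (moles gaseous reactants) = 0
T = 298 K; RT = 0.0821 × 298 = 24.4658
Kp = Kc·(RT)^Δn = 7.0 × (24.4658)^0 = 7.0 × 1 = 7.0000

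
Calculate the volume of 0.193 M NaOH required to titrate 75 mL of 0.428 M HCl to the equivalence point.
V_{base} = 166.3 mL

At equivalence: moles acid = moles base.
moles HCl = 0.428 M × 0.075 L = 0.0321 mol
V_NaOH = 0.0321 mol ÷ 0.193 M = 0.1663 L = 166.3 mL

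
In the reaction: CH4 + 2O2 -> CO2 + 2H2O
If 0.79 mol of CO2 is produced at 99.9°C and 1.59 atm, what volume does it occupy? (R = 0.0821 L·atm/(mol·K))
T = 99.9°C + 273.15 = 373.05 K
V = nRT/P = (0.79 × 0.0821 × 373.05) / 1.59
V = 15.22 L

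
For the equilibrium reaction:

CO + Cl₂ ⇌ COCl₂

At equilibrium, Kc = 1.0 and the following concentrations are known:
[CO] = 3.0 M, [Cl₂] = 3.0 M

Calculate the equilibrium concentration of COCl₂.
[COCl₂] = 9.0000 M

Kc = ([COCl₂]) / ([CO] × [Cl₂]) = 1.0
[COCl₂]^1 = Kc · (reactant terms)/(other product terms) = 1.0 · 9 / 1 = 9
[COCl₂] = 9.0000 M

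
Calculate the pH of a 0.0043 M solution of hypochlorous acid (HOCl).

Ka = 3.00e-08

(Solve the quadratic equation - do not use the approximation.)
pH = 4.95

x² + Ka×x - Ka×C = 0. Using quadratic formula: [H⁺] = 1.1343e-05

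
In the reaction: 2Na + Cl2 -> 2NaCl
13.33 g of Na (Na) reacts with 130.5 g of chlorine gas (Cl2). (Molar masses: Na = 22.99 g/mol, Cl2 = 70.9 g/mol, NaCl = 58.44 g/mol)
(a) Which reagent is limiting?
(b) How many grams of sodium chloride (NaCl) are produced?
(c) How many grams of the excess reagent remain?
(a) Na, (b) 33.88 g, (c) 109.9 g

Moles of Na = 13.33 g ÷ 22.99 g/mol = 0.579817 mol
Moles of Cl2 = 130.5 g ÷ 70.9 g/mol = 1.84062 mol
Moles ÷ coefficient: Na: 0.579817/2 = 0.2899, Cl2: 1.84062/1 = 1.841
(a) Na has the smaller value, so Na is the limiting reagent.
(b) Moles of NaCl = 0.579817 mol Na × (2/2) = 0.579817 mol; mass = 0.579817 mol × 58.44 g/mol = 33.88 g
(c) Cl2 consumed = 0.579817 × (1/2) = 0.289909 mol; remaining = 1.84062 − 0.289909 = 1.55071 mol; mass = 1.55071 mol × 70.9 g/mol = 109.9 g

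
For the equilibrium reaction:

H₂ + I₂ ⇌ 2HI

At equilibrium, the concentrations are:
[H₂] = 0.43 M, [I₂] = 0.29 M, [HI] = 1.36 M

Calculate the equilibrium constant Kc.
K_c = 14.8324

Kc = ([HI]^2) / ([H₂] × [I₂])
   = ((1.36)^2) / ((0.43)·(0.29))
   = 1.8496 / 0.1247 = 14.8324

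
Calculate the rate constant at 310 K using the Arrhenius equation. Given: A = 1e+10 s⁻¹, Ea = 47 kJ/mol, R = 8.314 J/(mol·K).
1.20e+02 s⁻¹

k = A·exp(-Ea/(R·T)) = 1e+10·exp(-47000/(8.314·310)) = 1e+10·exp(-18.2359) = 1e+10·1.2030e-08 = 1.20e+02 s⁻¹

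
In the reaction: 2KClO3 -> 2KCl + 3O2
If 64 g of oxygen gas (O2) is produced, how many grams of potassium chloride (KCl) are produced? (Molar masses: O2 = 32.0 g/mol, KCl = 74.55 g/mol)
Moles of O2 = 64 g ÷ 32.0 g/mol = 2 mol
Mole ratio: 2 mol KCl / 3 mol O2
Moles of KCl = 2 × (2/3) = 1.33333 mol
Mass of KCl = 1.33333 mol × 74.55 g/mol = 99.4 g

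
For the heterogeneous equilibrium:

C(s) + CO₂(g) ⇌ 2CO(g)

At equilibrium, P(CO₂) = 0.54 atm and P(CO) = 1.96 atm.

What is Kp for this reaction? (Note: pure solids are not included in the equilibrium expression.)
K_p = 7.114

Solid C is excluded.
Kp = P(CO)²/P(CO₂) = (1.96)²/0.54 = 3.842/0.54 = 7.114.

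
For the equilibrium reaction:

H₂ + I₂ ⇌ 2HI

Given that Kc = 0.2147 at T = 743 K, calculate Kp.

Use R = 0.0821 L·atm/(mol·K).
K_p = 0.2147

Δn = (moles gaseous products) − (moles gaseous reactants) = 0
T = 743 K; RT = 0.0821 × 743 = 61.0003
Kp = Kc·(RT)^Δn = 0.2147 × (61.0003)^0 = 0.2147 × 1 = 0.2147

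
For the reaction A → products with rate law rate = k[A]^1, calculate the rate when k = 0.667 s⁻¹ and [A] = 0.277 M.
0.1848 M/s

rate = k·[A]^1 = 0.667·(0.277)^1 = 0.667·0.277 = 0.1848 M/s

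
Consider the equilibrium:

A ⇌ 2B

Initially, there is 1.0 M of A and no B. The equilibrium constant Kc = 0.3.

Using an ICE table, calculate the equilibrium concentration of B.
[B] = 0.478 M

ICE: [A] = 1.0 − x, [B] = 2x.
Kc = (2x)²/(1.0 − x) = 0.3 ⇒ 4x² + 0.3x − 0.3 = 0.
x = (−0.3 + √(0.3² + 4·4·0.3))/(2·4) = (−0.3 + √4.89)/8 = 0.23892.
[B] = 2x = 0.478 M.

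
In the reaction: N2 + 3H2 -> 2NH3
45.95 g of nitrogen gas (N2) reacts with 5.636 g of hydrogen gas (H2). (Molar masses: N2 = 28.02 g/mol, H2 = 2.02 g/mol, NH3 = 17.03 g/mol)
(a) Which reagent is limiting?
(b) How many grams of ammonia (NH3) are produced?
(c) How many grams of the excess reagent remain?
(a) H2, (b) 31.68 g, (c) 19.89 g

Moles of N2 = 45.95 g ÷ 28.02 g/mol = 1.6399 mol
Moles of H2 = 5.636 g ÷ 2.02 g/mol = 2.7901 mol
Moles ÷ coefficient: N2: 1.6399/1 = 1.64, H2: 2.7901/3 = 0.93
(a) H2 has the smaller value, so H2 is the limiting reagent.
(b) Moles of NH3 = 2.7901 mol H2 × (2/3) = 1.86007 mol; mass = 1.86007 mol × 17.03 g/mol = 31.68 g
(c) N2 consumed = 2.7901 × (1/3) = 0.930033 mol; remaining = 1.6399 − 0.930033 = 0.709867 mol; mass = 0.709867 mol × 28.02 g/mol = 19.89 g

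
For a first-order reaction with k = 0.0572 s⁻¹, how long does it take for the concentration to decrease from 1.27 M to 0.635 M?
12.12 s

From ln[A] = ln[A]₀ - k·t: t = ln([A]₀/[A])/k = ln(1.27/0.635)/0.0572 = ln(2.0000)/0.0572 = 0.6931/0.0572 = 12.12 s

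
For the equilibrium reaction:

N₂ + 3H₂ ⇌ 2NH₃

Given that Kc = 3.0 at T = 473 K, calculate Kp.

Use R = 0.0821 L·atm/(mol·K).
K_p = 0.0020

Δn = (moles gaseous products) − (moles gaseous reactants) = -2
T = 473 K; RT = 0.0821 × 473 = 38.8333
Kp = Kc·(RT)^Δn = 3.0 × (38.8333)^-2 = 3.0 × 0.000663119 = 0.0020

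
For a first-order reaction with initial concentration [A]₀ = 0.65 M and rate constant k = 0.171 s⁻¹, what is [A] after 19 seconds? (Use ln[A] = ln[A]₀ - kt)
0.0252 M

ln[A] = ln[A]₀ - k·t = ln(0.65) - (0.171)·(19) = -0.4308 - 3.2490 = -3.6798
[A] = e^(-3.6798) = 0.0252 M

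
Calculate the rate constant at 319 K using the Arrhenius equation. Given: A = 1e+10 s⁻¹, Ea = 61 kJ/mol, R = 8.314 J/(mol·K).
1.03e+00 s⁻¹

k = A·exp(-Ea/(R·T)) = 1e+10·exp(-61000/(8.314·319)) = 1e+10·exp(-23.0001) = 1e+10·1.0261e-10 = 1.03e+00 s⁻¹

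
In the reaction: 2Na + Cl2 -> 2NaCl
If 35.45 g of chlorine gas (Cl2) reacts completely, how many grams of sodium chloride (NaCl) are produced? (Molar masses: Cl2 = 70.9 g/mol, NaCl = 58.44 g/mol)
Moles of Cl2 = 35.45 g ÷ 70.9 g/mol = 0.5 mol
Mole ratio: 2 mol NaCl / 1 mol Cl2
Moles of NaCl = 0.5 × (2/1) = 1 mol
Mass of NaCl = 1 mol × 58.44 g/mol = 58.44 g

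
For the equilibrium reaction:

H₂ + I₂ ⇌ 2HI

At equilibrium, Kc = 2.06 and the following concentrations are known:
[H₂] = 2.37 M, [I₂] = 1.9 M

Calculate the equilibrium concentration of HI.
[HI] = 3.0457 M

Kc = ([HI]^2) / ([H₂] × [I₂]) = 2.06
[HI]^2 = Kc · (reactant terms)/(other product terms) = 2.06 · 4.503 / 1 = 9.2762
[HI] = (9.2762)^(1/2) = 3.0457 M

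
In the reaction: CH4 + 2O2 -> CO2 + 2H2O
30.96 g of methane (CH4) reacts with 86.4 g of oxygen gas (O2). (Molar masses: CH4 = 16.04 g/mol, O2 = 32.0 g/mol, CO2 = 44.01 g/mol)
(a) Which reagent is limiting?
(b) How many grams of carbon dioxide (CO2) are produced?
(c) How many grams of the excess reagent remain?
(a) O2, (b) 59.41 g, (c) 9.306 g

Moles of CH4 = 30.96 g ÷ 16.04 g/mol = 1.93017 mol
Moles of O2 = 86.4 g ÷ 32.0 g/mol = 2.7 mol
Moles ÷ coefficient: CH4: 1.93017/1 = 1.93, O2: 2.7/2 = 1.35
(a) O2 has the smaller value, so O2 is the limiting reagent.
(b) Moles of CO2 = 2.7 mol O2 × (1/2) = 1.35 mol; mass = 1.35 mol × 44.01 g/mol = 59.41 g
(c) CH4 consumed = 2.7 × (1/2) = 1.35 mol; remaining = 1.93017 − 1.35 = 0.580175 mol; mass = 0.580175 mol × 16.04 g/mol = 9.306 g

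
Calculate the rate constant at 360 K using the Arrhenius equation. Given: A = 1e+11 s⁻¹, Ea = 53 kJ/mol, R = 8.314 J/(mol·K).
2.04e+03 s⁻¹

k = A·exp(-Ea/(R·T)) = 1e+11·exp(-53000/(8.314·360)) = 1e+11·exp(-17.7077) = 1e+11·2.0400e-08 = 2.04e+03 s⁻¹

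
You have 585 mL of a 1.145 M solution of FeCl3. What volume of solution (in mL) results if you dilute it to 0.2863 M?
Using M₁V₁ = M₂V₂:
1.145 × 585 = 0.2863 × V₂
V₂ = (1.145 × 585) / 0.2863 = 2340 mL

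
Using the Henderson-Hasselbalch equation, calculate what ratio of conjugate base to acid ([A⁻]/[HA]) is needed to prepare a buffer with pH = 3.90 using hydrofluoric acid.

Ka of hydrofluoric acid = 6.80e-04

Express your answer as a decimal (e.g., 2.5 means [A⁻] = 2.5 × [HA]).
[A⁻]/[HA] = 5.401

pKa = −log(6.80e-04) = 3.1675. pH = pKa + log([A⁻]/[HA]). 3.90 = 3.1675 + log(ratio). log(ratio) = 3.90 − 3.1675 = 0.7325. ratio = 10^(0.7325) = 5.401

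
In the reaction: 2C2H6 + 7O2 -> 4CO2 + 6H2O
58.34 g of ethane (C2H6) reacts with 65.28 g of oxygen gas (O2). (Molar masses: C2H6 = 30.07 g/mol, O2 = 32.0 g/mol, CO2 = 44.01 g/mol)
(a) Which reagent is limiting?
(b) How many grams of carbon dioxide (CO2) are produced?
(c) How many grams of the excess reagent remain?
(a) O2, (b) 51.3 g, (c) 40.81 g

Moles of C2H6 = 58.34 g ÷ 30.07 g/mol = 1.94014 mol
Moles of O2 = 65.28 g ÷ 32.0 g/mol = 2.04 mol
Moles ÷ coefficient: C2H6: 1.94014/2 = 0.9701, O2: 2.04/7 = 0.2914
(a) O2 has the smaller value, so O2 is the limiting reagent.
(b) Moles of CO2 = 2.04 mol O2 × (4/7) = 1.16571 mol; mass = 1.16571 mol × 44.01 g/mol = 51.3 g
(c) C2H6 consumed = 2.04 × (2/7) = 0.582857 mol; remaining = 1.94014 − 0.582857 = 1.35728 mol; mass = 1.35728 mol × 30.07 g/mol = 40.81 g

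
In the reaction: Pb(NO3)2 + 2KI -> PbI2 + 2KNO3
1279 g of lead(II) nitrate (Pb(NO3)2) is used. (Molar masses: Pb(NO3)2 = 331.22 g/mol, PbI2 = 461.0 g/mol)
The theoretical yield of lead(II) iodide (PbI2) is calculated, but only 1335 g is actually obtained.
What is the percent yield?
Moles of Pb(NO3)2 = 1279 g ÷ 331.22 g/mol = 3.86148 mol
Mole ratio: 1 mol PbI2 / 1 mol Pb(NO3)2
Moles of PbI2 = 3.86148 × (1/1) = 3.86148 mol
Theoretical yield = 3.86148 mol × 461.0 g/mol = 1780.1 g
Actual yield = 1335 g
Percent yield = (1335 / 1780.1) × 100% = 75.0%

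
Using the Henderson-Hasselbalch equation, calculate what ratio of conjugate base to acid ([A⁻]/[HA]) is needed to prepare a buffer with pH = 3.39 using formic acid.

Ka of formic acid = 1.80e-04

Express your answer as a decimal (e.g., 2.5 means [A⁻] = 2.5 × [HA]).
[A⁻]/[HA] = 0.442

pKa = −log(1.80e-04) = 3.7447. pH = pKa + log([A⁻]/[HA]). 3.39 = 3.7447 + log(ratio). log(ratio) = 3.39 − 3.7447 = -0.3547. ratio = 10^(-0.3547) = 0.442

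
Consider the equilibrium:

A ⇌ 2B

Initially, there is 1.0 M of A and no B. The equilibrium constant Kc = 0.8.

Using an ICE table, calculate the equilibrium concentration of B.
[B] = 0.717 M

ICE: [A] = 1.0 − x, [B] = 2x.
Kc = (2x)²/(1.0 − x) = 0.8 ⇒ 4x² + 0.8x − 0.8 = 0.
x = (−0.8 + √(0.8² + 4·4·0.8))/(2·4) = (−0.8 + √13.44)/8 = 0.35826.
[B] = 2x = 0.717 M.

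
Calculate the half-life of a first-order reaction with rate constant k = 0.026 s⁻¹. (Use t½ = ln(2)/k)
26.66 s

t½ = ln(2)/k = 0.6931/0.026 = 26.66 s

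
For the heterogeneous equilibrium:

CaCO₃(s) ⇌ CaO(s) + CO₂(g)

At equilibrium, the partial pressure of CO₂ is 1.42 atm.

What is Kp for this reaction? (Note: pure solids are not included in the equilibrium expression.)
K_p = 1.42

Solids (CaCO₃, CaO) have activity 1 and are excluded.
Kp = P(CO₂) = 1.42.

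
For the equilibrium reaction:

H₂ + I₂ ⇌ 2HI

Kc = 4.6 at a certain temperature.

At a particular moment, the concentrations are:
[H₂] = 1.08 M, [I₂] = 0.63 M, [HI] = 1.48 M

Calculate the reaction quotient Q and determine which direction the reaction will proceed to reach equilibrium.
Q = 3.219, Q < K, reaction proceeds forward (toward products)

Q = ([HI]^2) / ([H₂] × [I₂])
  = ((1.48)^2) / ((1.08)·(0.63)) = 2.1904/0.6804 = 3.219
Since Q = 3.219 < Kc = 4.6, the reaction proceeds forward (toward products) to reach equilibrium.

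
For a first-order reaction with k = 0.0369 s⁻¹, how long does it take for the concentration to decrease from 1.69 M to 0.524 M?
31.73 s

From ln[A] = ln[A]₀ - k·t: t = ln([A]₀/[A])/k = ln(1.69/0.524)/0.0369 = ln(3.2252)/0.0369 = 1.1710/0.0369 = 31.73 s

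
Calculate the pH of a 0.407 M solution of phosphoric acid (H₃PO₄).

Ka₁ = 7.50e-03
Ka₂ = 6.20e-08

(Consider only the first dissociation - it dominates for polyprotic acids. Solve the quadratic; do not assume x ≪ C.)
pH = 1.29

x² + Ka₁·x − Ka₁·C = 0 with Ka₁ = 7.50e-03, C = 0.407.
x = (−Ka₁ + √(Ka₁² + 4·Ka₁·C))/2 = 5.1627e-02 M, so pH = 1.29.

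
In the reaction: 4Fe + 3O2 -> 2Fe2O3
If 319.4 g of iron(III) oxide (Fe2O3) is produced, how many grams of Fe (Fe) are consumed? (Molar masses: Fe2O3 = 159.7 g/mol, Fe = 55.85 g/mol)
Moles of Fe2O3 = 319.4 g ÷ 159.7 g/mol = 2 mol
Mole ratio: 4 mol Fe / 2 mol Fe2O3
Moles of Fe = 2 × (4/2) = 4 mol
Mass of Fe = 4 mol × 55.85 g/mol = 223.4 g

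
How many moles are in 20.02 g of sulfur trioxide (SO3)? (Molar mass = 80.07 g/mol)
Moles = 20.02 g ÷ 80.07 g/mol = 0.25 mol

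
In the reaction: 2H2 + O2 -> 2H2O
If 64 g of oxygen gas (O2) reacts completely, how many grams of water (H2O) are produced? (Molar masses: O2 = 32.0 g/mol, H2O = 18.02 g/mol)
Moles of O2 = 64 g ÷ 32.0 g/mol = 2 mol
Mole ratio: 2 mol H2O / 1 mol O2
Moles of H2O = 2 × (2/1) = 4 mol
Mass of H2O = 4 mol × 18.02 g/mol = 72.08 g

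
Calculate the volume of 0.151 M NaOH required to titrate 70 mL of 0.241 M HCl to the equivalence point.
V_{base} = 111.7 mL

At equivalence: moles acid = moles base.
moles HCl = 0.241 M × 0.07 L = 0.01687 mol
V_NaOH = 0.01687 mol ÷ 0.151 M = 0.1117 L = 111.7 mL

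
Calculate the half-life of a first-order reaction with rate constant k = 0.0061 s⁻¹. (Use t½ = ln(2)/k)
113.63 s

t½ = ln(2)/k = 0.6931/0.0061 = 113.63 s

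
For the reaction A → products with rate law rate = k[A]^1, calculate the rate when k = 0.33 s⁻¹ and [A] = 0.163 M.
0.05379 M/s

rate = k·[A]^1 = 0.33·(0.163)^1 = 0.33·0.163 = 0.05379 M/s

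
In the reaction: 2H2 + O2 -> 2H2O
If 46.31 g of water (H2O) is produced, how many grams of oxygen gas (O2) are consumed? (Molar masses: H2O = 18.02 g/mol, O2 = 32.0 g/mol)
Moles of H2O = 46.31 g ÷ 18.02 g/mol = 2.56992 mol
Mole ratio: 1 mol O2 / 2 mol H2O
Moles of O2 = 2.56992 × (1/2) = 1.28496 mol
Mass of O2 = 1.28496 mol × 32.0 g/mol = 41.12 g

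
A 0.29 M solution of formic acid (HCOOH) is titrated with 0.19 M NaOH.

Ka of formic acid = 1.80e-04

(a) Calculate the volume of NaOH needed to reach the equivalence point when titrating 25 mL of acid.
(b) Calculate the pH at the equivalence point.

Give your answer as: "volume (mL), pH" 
V = 38.2 mL, pH = 8.40

(a) At equivalence: moles acid = moles base.
moles acid = 0.29 × 0.025 = 0.00725 mol; V_NaOH = 0.00725/0.19 = 0.03816 L = 38.2 mL.
(b) At equivalence, all acid → conjugate base A⁻ at [A⁻] = 0.00725/0.06316 = 0.1148 M.
Kb = Kw/Ka = 1.0e-14/1.80e-04 = 5.556e-11; [OH⁻] = √(Kb·[A⁻]) = 2.525e-06; pOH = 5.60; pH = 14 − pOH = 8.40.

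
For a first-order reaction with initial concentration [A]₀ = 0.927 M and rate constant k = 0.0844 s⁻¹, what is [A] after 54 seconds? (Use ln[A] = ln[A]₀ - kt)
0.0097 M

ln[A] = ln[A]₀ - k·t = ln(0.927) - (0.0844)·(54) = -0.0758 - 4.5576 = -4.6334
[A] = e^(-4.6334) = 0.0097 M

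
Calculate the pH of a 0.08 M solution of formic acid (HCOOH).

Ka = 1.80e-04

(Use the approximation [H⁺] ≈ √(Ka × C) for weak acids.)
pH = 2.42

[H⁺] = √(Ka × C) = √(1.80e-04 × 0.08) = 3.7947e-03. pH = -log(3.7947e-03)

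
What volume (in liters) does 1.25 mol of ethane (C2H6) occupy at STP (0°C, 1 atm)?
At STP, 1 mol of gas occupies 22.4 L
Volume = 1.25 mol × 22.4 L/mol = 28.00 L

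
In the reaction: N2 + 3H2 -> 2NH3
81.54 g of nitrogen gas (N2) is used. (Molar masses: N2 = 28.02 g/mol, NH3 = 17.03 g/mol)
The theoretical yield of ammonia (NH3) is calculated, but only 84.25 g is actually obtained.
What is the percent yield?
Moles of N2 = 81.54 g ÷ 28.02 g/mol = 2.91006 mol
Mole ratio: 2 mol NH3 / 1 mol N2
Moles of NH3 = 2.91006 × (2/1) = 5.82013 mol
Theoretical yield = 5.82013 mol × 17.03 g/mol = 99.117 g
Actual yield = 84.25 g
Percent yield = (84.25 / 99.117) × 100% = 85.0%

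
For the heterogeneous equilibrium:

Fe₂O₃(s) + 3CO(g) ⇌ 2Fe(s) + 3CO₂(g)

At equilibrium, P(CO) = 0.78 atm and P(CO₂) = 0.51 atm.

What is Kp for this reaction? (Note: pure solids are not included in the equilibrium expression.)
K_p = 0.280

Solids (Fe₂O₃, Fe) are excluded.
Kp = P(CO₂)³/P(CO)³ = (0.51)³/(0.78)³ = 0.1327/0.4746 = 0.280.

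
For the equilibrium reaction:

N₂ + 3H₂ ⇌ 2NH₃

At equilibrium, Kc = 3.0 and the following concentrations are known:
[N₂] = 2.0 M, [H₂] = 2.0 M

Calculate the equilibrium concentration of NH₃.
[NH₃] = 6.9282 M

Kc = ([NH₃]^2) / ([N₂] × [H₂]^3) = 3.0
[NH₃]^2 = Kc · (reactant terms)/(other product terms) = 3.0 · 16 / 1 = 48
[NH₃] = (48)^(1/2) = 6.9282 M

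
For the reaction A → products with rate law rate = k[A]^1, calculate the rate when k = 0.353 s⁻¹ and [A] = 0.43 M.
0.1518 M/s

rate = k·[A]^1 = 0.353·(0.43)^1 = 0.353·0.43 = 0.1518 M/s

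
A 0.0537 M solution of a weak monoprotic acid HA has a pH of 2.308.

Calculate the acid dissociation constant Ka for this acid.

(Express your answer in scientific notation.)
K_a = 4.96e-04

[H⁺] = 10^(−pH) = 10^(−2.308) = 4.920e-03 M. For HA ⇌ H⁺ + A⁻, Ka = x²/(C − x) = (4.920e-03)²/(0.0537 − 4.920e-03) = 4.96e-04.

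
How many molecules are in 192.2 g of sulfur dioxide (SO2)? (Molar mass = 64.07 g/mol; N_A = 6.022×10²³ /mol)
Moles = 192.2 g ÷ 64.07 g/mol = 2.99984 mol
Molecules = 2.99984 mol × 6.022×10²³ /mol = 1.807e+24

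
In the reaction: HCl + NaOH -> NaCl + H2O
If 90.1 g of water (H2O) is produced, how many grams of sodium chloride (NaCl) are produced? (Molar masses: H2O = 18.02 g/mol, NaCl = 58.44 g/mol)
Moles of H2O = 90.1 g ÷ 18.02 g/mol = 5 mol
Mole ratio: 1 mol NaCl / 1 mol H2O
Moles of NaCl = 5 × (1/1) = 5 mol
Mass of NaCl = 5 mol × 58.44 g/mol = 292.2 g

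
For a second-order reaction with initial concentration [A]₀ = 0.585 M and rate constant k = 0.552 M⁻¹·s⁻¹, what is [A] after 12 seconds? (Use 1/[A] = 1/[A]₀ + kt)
0.1200 M

1/[A] = 1/[A]₀ + k·t = 1/0.585 + (0.552)·(12) = 1.7094 + 6.6240 = 8.3334
[A] = 1/8.3334 = 0.1200 M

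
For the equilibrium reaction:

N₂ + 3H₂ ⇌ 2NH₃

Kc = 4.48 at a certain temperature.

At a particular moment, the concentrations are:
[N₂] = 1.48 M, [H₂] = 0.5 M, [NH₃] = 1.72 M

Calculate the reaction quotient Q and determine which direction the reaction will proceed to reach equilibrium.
Q = 15.991, Q > K, reaction proceeds reverse (toward reactants)

Q = ([NH₃]^2) / ([N₂] × [H₂]^3)
  = ((1.72)^2) / ((1.48)·(0.5)^3) = 2.9584/0.185 = 15.99
Since Q = 15.99 > Kc = 4.48, the reaction proceeds reverse (toward reactants) to reach equilibrium.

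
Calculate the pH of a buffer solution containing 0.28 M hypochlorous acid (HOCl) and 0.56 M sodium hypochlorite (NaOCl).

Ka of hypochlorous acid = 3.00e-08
pH = 7.82

pKa = -log(3.00e-08) = 7.52. pH = pKa + log([A⁻]/[HA]) = 7.52 + log(0.56/0.28)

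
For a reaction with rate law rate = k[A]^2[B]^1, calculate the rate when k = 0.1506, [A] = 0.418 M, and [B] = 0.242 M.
0.006368 M/s

rate = k·[A]^2·[B]^1 = 0.1506·(0.418)^2·(0.242)^1 = 0.1506·0.174724·0.242 = 0.006368 M/s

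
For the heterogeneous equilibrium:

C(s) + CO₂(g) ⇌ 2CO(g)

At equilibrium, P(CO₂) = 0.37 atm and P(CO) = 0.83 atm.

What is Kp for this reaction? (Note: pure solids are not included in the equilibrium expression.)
K_p = 1.862

Solid C is excluded.
Kp = P(CO)²/P(CO₂) = (0.83)²/0.37 = 0.6889/0.37 = 1.862.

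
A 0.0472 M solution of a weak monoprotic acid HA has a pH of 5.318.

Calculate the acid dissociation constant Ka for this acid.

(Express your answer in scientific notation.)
K_a = 4.90e-10

[H⁺] = 10^(−pH) = 10^(−5.318) = 4.808e-06 M. For HA ⇌ H⁺ + A⁻, Ka = x²/(C − x) = (4.808e-06)²/(0.0472 − 4.808e-06) = 4.90e-10.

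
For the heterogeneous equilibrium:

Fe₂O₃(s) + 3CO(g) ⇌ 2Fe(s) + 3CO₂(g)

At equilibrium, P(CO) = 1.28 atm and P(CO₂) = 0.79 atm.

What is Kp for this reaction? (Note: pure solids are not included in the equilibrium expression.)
K_p = 0.235

Solids (Fe₂O₃, Fe) are excluded.
Kp = P(CO₂)³/P(CO)³ = (0.79)³/(1.28)³ = 0.493/2.097 = 0.235.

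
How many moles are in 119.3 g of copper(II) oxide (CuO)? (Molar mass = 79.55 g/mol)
Moles = 119.3 g ÷ 79.55 g/mol = 1.5 mol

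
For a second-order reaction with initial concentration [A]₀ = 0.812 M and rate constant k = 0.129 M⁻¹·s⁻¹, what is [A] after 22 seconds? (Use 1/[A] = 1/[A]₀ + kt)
0.2457 M

1/[A] = 1/[A]₀ + k·t = 1/0.812 + (0.129)·(22) = 1.2315 + 2.8380 = 4.0695
[A] = 1/4.0695 = 0.2457 M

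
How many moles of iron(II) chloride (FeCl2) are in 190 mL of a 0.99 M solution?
Moles = Molarity × Volume (L)
Moles = 0.99 M × 0.19 L = 0.1881 mol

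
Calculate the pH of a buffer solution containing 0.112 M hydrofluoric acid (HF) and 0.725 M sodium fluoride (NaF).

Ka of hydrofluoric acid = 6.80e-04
pH = 3.98

pKa = -log(6.80e-04) = 3.17. pH = pKa + log([A⁻]/[HA]) = 3.17 + log(0.725/0.112)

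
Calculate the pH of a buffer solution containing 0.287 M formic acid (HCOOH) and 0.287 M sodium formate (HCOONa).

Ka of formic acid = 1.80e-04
pH = 3.74

pKa = -log(1.80e-04) = 3.74. pH = pKa + log([A⁻]/[HA]) = 3.74 + log(0.287/0.287)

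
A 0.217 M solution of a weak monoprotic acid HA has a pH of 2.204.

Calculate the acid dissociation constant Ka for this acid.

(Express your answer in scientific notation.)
K_a = 1.85e-04

[H⁺] = 10^(−pH) = 10^(−2.204) = 6.252e-03 M. For HA ⇌ H⁺ + A⁻, Ka = x²/(C − x) = (6.252e-03)²/(0.217 − 6.252e-03) = 1.85e-04.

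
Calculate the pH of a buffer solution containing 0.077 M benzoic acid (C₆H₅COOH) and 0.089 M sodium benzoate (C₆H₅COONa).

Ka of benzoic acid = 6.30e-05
pH = 4.26

pKa = -log(6.30e-05) = 4.20. pH = pKa + log([A⁻]/[HA]) = 4.20 + log(0.089/0.077)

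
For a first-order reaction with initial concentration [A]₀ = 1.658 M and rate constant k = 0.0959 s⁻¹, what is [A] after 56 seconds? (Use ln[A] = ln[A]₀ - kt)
0.0077 M

ln[A] = ln[A]₀ - k·t = ln(1.658) - (0.0959)·(56) = 0.5056 - 5.3704 = -4.8648
[A] = e^(-4.8648) = 0.0077 M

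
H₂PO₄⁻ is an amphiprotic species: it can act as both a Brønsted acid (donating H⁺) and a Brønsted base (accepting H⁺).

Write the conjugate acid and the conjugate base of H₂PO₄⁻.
Conjugate acid: H₃PO₄, Conjugate base: HPO₄²⁻

As an acid: H₂PO₄⁻ → H⁺ + HPO₄²⁻, so the conjugate base is HPO₄²⁻.
As a base: H₂PO₄⁻ + H⁺ → H₃PO₄, so the conjugate acid is H₃PO₄.

Conjugate acid-base pairs differ by one H⁺. Ka × Kb = Kw for a conjugate pair.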